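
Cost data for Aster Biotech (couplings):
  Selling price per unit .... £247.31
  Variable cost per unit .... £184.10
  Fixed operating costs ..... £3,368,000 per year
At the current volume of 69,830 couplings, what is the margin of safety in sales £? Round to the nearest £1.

Each unit contributes £247.31 − £184.10 = £63.21. Break-even units = £3,368,000 ÷ £63.21 = 53,282.71; break-even revenue = 53,282.71 × £247.31 = £13,177,346.62.
Current sales = 69,830 × £247.31 = £17,269,657.30.
Margin of safety = £17,269,657.30 − £13,177,346.62 = £4,092,311.

£4,092,311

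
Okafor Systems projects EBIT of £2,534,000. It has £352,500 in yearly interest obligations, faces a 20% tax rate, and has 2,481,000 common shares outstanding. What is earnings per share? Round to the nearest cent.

£0.70

Interest = £352,500.00, so EBT = £2,534,000 − £352,500.00 = £2,181,500.00.
Net income = £2,181,500.00 × (1 − 0.20) = £1,745,200.00.
Per share: £1,745,200.00 / 2,481,000 shares = £0.70.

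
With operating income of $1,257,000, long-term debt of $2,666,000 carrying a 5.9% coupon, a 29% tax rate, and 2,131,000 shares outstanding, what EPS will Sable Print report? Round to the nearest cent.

$0.37

Pre-tax income = $1,257,000 − $157,294.00 = $1,099,706.00.
Net income = $1,099,706.00 × (1 − 0.29) = $780,791.26.
Per share: $780,791.26 / 2,131,000 shares = $0.37.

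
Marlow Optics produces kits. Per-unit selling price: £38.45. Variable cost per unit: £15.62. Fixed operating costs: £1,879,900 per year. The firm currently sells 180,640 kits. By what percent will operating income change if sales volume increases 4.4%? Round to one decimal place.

+8.1%

Contribution at this volume is 180,640 × £22.83 = £4,124,011.20.
Operating income = contribution − fixed costs = £4,124,011.20 − £1,879,900 = £2,244,111.20.
Degree of operating leverage = £4,124,011.20 / £2,244,111.20 = 1.8377.
Operating income changes by 1.8377 × +4.4% = +8.1%.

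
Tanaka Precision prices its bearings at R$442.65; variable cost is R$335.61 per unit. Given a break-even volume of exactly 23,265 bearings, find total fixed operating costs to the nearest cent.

Each unit contributes R$442.65 − R$335.61 = R$107.04.
Fixed costs = break-even units × CM = 23,265 × R$107.04 = R$2,490,285.60.

R$2,490,285.60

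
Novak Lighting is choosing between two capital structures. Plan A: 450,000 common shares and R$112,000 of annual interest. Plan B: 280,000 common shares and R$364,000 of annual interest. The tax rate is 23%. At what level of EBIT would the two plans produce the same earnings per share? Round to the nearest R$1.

Set EPS_A = EPS_B: (EBIT − R$112,000)(1 − 0.23) ÷ 450,000 = (EBIT − R$364,000)(1 − 0.23) ÷ 280,000.
The (1 − t) factor cancels: (EBIT − 112,000) × 280,000 = (EBIT − 364,000) × 450,000.
EBIT × (450,000 − 280,000) = 364,000 × 450,000 − 112,000 × 280,000 = 132,440,000,000, so EBIT = 132,440,000,000 ÷ 170,000 = 779,058.82.

R$779,059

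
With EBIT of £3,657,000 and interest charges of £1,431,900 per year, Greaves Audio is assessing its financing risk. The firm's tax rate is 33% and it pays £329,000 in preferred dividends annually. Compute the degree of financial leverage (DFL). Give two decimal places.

2.11

Interest = £1,431,900.00.
Preferred dividends grossed up pre-tax: £329,000 / (1 − 0.33) = £491,044.78.
DFL = EBIT ÷ [EBIT − I − D_p/(1−t)] = £3,657,000 ÷ [£3,657,000 − £1,431,900.00 − £491,044.78] = £3,657,000 ÷ £1,734,055.22 = 2.1089.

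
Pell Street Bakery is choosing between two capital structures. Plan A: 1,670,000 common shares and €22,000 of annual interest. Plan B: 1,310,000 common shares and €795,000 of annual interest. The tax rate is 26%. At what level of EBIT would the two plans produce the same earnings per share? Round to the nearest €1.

€3,607,861

Set EPS_A = EPS_B: (EBIT − €22,000)(1 − 0.26) ÷ 1,670,000 = (EBIT − €795,000)(1 − 0.26) ÷ 1,310,000.
Cancelling (1 − t) and cross-multiplying: 1,310,000·(EBIT − 22,000) = 1,670,000·(EBIT − 795,000).
EBIT × (1,670,000 − 1,310,000) = 795,000 × 1,670,000 − 22,000 × 1,310,000 = 1,298,830,000,000, so EBIT = 1,298,830,000,000 ÷ 360,000 = 3,607,861.11.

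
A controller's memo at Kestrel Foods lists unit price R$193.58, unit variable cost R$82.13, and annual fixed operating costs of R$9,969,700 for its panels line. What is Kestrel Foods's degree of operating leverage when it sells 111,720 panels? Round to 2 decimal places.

5.02

At 111,720 units, contribution = 111,720 × R$111.45 = R$12,451,194.00.
Operating income = contribution − fixed costs = R$12,451,194.00 − R$9,969,700 = R$2,481,494.00.
DOL = contribution ÷ EBIT = R$12,451,194.00 ÷ R$2,481,494.00 = 5.0176.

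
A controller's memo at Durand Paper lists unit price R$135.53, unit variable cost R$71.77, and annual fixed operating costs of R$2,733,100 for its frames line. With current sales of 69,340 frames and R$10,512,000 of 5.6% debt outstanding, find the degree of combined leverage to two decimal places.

4.02

Total contribution margin = 69,340 × R$63.76 = R$4,421,118.40.
Operating income = contribution − fixed costs = R$4,421,118.40 − R$2,733,100 = R$1,688,018.40. Interest = R$588,672.00.
DOL = R$4,421,118.40 ÷ R$1,688,018.40 = 2.6191; DFL = R$1,688,018.40 ÷ R$1,099,346.40 = 1.5355.
Combined leverage = 2.6191 × 1.5355 = 4.0216.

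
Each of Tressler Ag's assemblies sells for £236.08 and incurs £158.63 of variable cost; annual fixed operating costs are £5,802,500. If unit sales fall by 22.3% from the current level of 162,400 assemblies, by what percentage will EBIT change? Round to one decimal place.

Contribution at this volume is 162,400 × £77.45 = £12,577,880.00.
Subtracting fixed costs: EBIT = £12,577,880.00 − £5,802,500 = £6,775,380.00.
Degree of operating leverage = £12,577,880.00 / £6,775,380.00 = 1.8564.
%ΔEBIT = DOL × %ΔSales = 1.8564 × -22.3% = -41.4%.

-41.4%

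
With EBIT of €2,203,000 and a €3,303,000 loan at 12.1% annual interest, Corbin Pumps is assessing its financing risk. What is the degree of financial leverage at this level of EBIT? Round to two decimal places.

1.22

Interest = €399,663.00.
Degree of financial leverage = EBIT / (EBIT − interest) = €2,203,000 / €1,803,337.00 = 1.2216.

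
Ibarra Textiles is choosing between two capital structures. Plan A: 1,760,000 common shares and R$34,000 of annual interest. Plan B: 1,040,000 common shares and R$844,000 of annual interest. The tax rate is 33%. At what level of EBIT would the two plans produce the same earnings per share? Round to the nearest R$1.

R$2,014,000

Set EPS_A = EPS_B: (EBIT − R$34,000)(1 − 0.33) ÷ 1,760,000 = (EBIT − R$844,000)(1 − 0.33) ÷ 1,040,000.
The (1 − t) factor cancels: (EBIT − 34,000) × 1,040,000 = (EBIT − 844,000) × 1,760,000.
Solving, EBIT = (844,000·1,760,000 − 34,000·1,040,000) / (1,760,000 − 1,040,000) = 1,450,080,000,000 / 720,000 = 2,014,000.00.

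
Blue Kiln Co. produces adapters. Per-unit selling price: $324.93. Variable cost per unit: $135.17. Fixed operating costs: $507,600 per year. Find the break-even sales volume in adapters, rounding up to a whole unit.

2,675 adapters

Each unit contributes $324.93 − $135.17 = $189.76.
Units to break even: $507,600 ÷ $189.76 = 2,674.96, rounded up to 2,675.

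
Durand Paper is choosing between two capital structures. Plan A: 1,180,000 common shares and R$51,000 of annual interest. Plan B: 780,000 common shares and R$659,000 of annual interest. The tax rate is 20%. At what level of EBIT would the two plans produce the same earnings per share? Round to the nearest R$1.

At indifference, (EBIT − 51,000)(1 − t)/1,180,000 = (EBIT − 659,000)(1 − t)/780,000.
Cancelling (1 − t) and cross-multiplying: 780,000·(EBIT − 51,000) = 1,180,000·(EBIT − 659,000).
EBIT × (1,180,000 − 780,000) = 659,000 × 1,180,000 − 51,000 × 780,000 = 737,840,000,000, so EBIT = 737,840,000,000 ÷ 400,000 = 1,844,600.00.

R$1,844,600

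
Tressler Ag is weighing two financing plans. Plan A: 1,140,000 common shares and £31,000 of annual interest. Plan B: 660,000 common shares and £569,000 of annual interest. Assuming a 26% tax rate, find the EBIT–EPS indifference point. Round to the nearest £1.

At indifference, (EBIT − 31,000)(1 − t)/1,140,000 = (EBIT − 569,000)(1 − t)/660,000.
Cancelling (1 − t) and cross-multiplying: 660,000·(EBIT − 31,000) = 1,140,000·(EBIT − 569,000).
EBIT × (1,140,000 − 660,000) = 569,000 × 1,140,000 − 31,000 × 660,000 = 628,200,000,000, so EBIT = 628,200,000,000 ÷ 480,000 = 1,308,750.00.

£1,308,750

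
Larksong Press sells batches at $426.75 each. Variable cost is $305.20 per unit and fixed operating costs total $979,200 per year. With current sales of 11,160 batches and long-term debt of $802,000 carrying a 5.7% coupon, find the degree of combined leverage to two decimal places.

Total contribution margin = 11,160 × $121.55 = $1,356,498.00.
Operating income = contribution − fixed costs = $1,356,498.00 − $979,200 = $377,298.00. Interest = $45,714.00, so EBIT − I = $331,584.00.
Degree of total leverage = total CM / (EBIT − interest) = $1,356,498.00 / $331,584.00 = 4.0910.

4.09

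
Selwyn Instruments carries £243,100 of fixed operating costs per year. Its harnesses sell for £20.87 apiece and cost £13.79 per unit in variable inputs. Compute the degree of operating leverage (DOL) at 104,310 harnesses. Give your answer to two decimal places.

1.49

Total contribution margin = 104,310 × £7.08 = £738,514.80.
Subtracting fixed costs: EBIT = £738,514.80 − £243,100 = £495,414.80.
DOL = contribution ÷ EBIT = £738,514.80 ÷ £495,414.80 = 1.4907.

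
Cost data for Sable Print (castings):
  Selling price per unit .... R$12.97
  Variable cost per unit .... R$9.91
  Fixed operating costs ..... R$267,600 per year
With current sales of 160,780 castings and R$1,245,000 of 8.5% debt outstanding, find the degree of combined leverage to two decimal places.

Contribution at this volume is 160,780 × R$3.06 = R$491,986.80.
Subtracting fixed costs: EBIT = R$491,986.80 − R$267,600 = R$224,386.80. Interest = R$105,825.00, so EBIT − I = R$118,561.80.
Degree of total leverage = total CM / (EBIT − interest) = R$491,986.80 / R$118,561.80 = 4.1496.

4.15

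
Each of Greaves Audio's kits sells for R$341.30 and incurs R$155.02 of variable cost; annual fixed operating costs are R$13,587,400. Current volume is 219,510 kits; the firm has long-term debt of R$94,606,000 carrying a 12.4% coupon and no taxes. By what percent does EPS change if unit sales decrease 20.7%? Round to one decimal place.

-54.4%

Total contribution margin = 219,510 × R$186.28 = R$40,890,322.80.
Subtracting fixed costs: EBIT = R$40,890,322.80 − R$13,587,400 = R$27,302,922.80.
Interest = R$11,731,144.00, so EBIT − I = R$15,571,778.80.
DCL = total CM / (EBIT − I) = R$40,890,322.80 / R$15,571,778.80 = 2.6259.
EPS therefore changes by 2.6259 × (-20.7%) = -54.4%.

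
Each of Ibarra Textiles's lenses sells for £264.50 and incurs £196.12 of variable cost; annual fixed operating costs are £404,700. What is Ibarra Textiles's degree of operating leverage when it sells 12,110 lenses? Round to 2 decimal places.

1.96

At 12,110 units, contribution = 12,110 × £68.38 = £828,081.80.
EBIT = £828,081.80 − £404,700 = £423,381.80.
Degree of operating leverage = £828,081.80 / £423,381.80 = 1.9559.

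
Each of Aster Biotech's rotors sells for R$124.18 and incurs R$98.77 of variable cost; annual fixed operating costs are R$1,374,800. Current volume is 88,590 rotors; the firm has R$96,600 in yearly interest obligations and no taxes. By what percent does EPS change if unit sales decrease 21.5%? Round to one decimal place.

-62.1%

At 88,590 units, contribution = 88,590 × R$25.41 = R$2,251,071.90.
Subtracting fixed costs: EBIT = R$2,251,071.90 − R$1,374,800 = R$876,271.90.
Interest = R$96,600.00, so EBIT − I = R$779,671.90.
DCL = total CM / (EBIT − I) = R$2,251,071.90 / R$779,671.90 = 2.8872.
EPS therefore changes by 2.8872 × (-21.5%) = -62.1%.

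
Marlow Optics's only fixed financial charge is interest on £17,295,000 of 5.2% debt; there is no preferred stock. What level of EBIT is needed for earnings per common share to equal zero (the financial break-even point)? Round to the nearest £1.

Annual interest = 5.2% × £17,295,000 = £899,340.00.
Without preferred stock the financial break-even is simply EBIT = interest = £899,340.00.

£899,340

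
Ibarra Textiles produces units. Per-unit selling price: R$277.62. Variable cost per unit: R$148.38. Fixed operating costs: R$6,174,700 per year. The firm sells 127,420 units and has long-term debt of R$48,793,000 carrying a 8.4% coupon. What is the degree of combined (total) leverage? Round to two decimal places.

At 127,420 units, contribution = 127,420 × R$129.24 = R$16,467,760.80.
Subtracting fixed costs: EBIT = R$16,467,760.80 − R$6,174,700 = R$10,293,060.80. Interest = R$4,098,612.00, so EBIT − I = R$6,194,448.80.
DCL = contribution ÷ (EBIT − I) = R$16,467,760.80 ÷ R$6,194,448.80 = 2.6585.

2.66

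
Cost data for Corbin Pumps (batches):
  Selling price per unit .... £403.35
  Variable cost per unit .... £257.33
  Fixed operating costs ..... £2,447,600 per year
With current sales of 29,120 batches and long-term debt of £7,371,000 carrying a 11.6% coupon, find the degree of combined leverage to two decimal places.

4.48

Total contribution margin = 29,120 × £146.02 = £4,252,102.40.
Operating income = contribution − fixed costs = £4,252,102.40 − £2,447,600 = £1,804,502.40. Interest = £855,036.00, so EBIT − I = £949,466.40.
Degree of total leverage = total CM / (EBIT − interest) = £4,252,102.40 / £949,466.40 = 4.4784.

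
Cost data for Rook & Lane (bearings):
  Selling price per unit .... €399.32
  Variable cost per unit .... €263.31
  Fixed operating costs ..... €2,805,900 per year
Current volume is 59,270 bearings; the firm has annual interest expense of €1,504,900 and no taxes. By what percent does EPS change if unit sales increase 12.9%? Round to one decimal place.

At 59,270 units, contribution = 59,270 × €136.01 = €8,061,312.70.
EBIT = €8,061,312.70 − €2,805,900 = €5,255,412.70.
Interest = €1,504,900.00, so EBIT − I = €3,750,512.70.
DCL = total CM / (EBIT − I) = €8,061,312.70 / €3,750,512.70 = 2.1494.
EPS therefore changes by 2.1494 × (+12.9%) = +27.7%.

+27.7%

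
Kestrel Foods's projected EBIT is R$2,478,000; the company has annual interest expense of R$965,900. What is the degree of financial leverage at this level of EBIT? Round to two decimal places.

1.64

Interest = R$965,900.00.
Degree of financial leverage = EBIT / (EBIT − interest) = R$2,478,000 / R$1,512,100.00 = 1.6388.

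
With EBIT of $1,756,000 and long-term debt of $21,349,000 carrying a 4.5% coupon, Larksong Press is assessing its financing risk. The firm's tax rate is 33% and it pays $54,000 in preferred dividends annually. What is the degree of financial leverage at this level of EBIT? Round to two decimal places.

Interest = $960,705.00.
Pre-tax preferred-dividend burden = $54,000 ÷ (1 − 0.33) = $80,597.01.
DFL = EBIT ÷ [EBIT − I − D_p/(1−t)] = $1,756,000 ÷ [$1,756,000 − $960,705.00 − $80,597.01] = $1,756,000 ÷ $714,697.99 = 2.4570.

2.46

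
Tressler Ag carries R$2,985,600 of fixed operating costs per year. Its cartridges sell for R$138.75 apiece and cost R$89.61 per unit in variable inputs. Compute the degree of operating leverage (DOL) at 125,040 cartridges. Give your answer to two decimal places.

Contribution at this volume is 125,040 × R$49.14 = R$6,144,465.60.
Operating income = contribution − fixed costs = R$6,144,465.60 − R$2,985,600 = R$3,158,865.60.
Degree of operating leverage = R$6,144,465.60 / R$3,158,865.60 = 1.9451.

1.95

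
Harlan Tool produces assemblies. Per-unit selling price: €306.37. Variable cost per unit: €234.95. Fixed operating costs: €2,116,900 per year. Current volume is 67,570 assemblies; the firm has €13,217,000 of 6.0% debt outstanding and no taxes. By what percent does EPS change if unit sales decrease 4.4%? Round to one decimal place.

-11.1%

At 67,570 units, contribution = 67,570 × €71.42 = €4,825,849.40.
EBIT = €4,825,849.40 − €2,116,900 = €2,708,949.40.
Interest = €793,020.00, so EBIT − I = €1,915,929.40.
Degree of combined leverage = contribution ÷ (EBIT − I) = €4,825,849.40 ÷ €1,915,929.40 = 2.5188.
%ΔEPS = DCL × %ΔSales = 2.5188 × -4.4% = -11.1%.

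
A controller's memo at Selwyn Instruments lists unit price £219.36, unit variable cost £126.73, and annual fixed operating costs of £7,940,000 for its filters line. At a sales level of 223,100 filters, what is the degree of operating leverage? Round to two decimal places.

1.62

Contribution at this volume is 223,100 × £92.63 = £20,665,753.00.
Subtracting fixed costs: EBIT = £20,665,753.00 − £7,940,000 = £12,725,753.00.
So DOL = total CM / EBIT = £20,665,753.00 / £12,725,753.00 = 1.6239.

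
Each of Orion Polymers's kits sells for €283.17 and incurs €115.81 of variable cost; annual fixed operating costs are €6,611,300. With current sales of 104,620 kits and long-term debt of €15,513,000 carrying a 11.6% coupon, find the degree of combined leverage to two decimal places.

At 104,620 units, contribution = 104,620 × €167.36 = €17,509,203.20.
Operating income = contribution − fixed costs = €17,509,203.20 − €6,611,300 = €10,897,903.20. Interest = €1,799,508.00.
DOL = €17,509,203.20 ÷ €10,897,903.20 = 1.6067; DFL = €10,897,903.20 ÷ €9,098,395.20 = 1.1978.
Combined leverage = 1.6067 × 1.1978 = 1.9245.

1.92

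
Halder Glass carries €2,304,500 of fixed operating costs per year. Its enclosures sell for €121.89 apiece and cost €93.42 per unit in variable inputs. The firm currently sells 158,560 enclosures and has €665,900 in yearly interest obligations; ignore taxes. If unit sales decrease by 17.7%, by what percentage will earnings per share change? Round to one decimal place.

-51.8%

At 158,560 units, contribution = 158,560 × €28.47 = €4,514,203.20.
Subtracting fixed costs: EBIT = €4,514,203.20 − €2,304,500 = €2,209,703.20.
After interest of €665,900.00, pre-tax earnings = €1,543,803.20.
DCL = total CM / (EBIT − I) = €4,514,203.20 / €1,543,803.20 = 2.9241.
EPS therefore changes by 2.9241 × (-17.7%) = -51.8%.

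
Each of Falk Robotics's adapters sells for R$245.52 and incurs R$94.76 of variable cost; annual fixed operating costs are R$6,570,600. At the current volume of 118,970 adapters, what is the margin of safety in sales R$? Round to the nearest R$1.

R$18,508,972

Each unit contributes R$245.52 − R$94.76 = R$150.76. Break-even units = R$6,570,600 ÷ R$150.76 = 43,583.18; break-even revenue = 43,583.18 × R$245.52 = R$10,700,542.00.
Current sales = 118,970 × R$245.52 = R$29,209,514.40.
Margin of safety = R$29,209,514.40 − R$10,700,542.00 = R$18,508,972.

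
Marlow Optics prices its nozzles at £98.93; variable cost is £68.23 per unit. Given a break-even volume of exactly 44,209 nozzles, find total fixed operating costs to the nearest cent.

£1,357,216.30

Each unit contributes £98.93 − £68.23 = £30.70.
Fixed costs = break-even units × CM = 44,209 × £30.70 = £1,357,216.30.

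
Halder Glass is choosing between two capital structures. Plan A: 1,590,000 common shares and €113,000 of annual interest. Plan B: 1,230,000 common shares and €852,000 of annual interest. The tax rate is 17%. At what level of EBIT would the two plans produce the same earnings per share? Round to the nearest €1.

At indifference, (EBIT − 113,000)(1 − t)/1,590,000 = (EBIT − 852,000)(1 − t)/1,230,000.
Cancelling (1 − t) and cross-multiplying: 1,230,000·(EBIT − 113,000) = 1,590,000·(EBIT − 852,000).
Solving, EBIT = (852,000·1,590,000 − 113,000·1,230,000) / (1,590,000 − 1,230,000) = 1,215,690,000,000 / 360,000 = 3,376,916.67.

€3,376,917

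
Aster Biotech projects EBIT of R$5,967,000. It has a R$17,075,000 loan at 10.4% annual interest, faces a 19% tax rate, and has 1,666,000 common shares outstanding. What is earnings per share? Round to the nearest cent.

Interest = R$1,775,800.00, so EBT = R$5,967,000 − R$1,775,800.00 = R$4,191,200.00.
Net income = R$4,191,200.00 × (1 − 0.19) = R$3,394,872.00.
Per share: R$3,394,872.00 / 1,666,000 shares = R$2.04.

R$2.04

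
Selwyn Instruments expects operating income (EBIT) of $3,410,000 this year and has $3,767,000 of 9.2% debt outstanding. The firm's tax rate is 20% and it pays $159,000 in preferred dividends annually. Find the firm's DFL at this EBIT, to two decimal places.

1.19

Interest = $346,564.00.
Pre-tax preferred-dividend burden = $159,000 ÷ (1 − 0.20) = $198,750.00.
DFL = EBIT ÷ [EBIT − I − D_p/(1−t)] = $3,410,000 ÷ [$3,410,000 − $346,564.00 − $198,750.00] = $3,410,000 ÷ $2,864,686.00 = 1.1904.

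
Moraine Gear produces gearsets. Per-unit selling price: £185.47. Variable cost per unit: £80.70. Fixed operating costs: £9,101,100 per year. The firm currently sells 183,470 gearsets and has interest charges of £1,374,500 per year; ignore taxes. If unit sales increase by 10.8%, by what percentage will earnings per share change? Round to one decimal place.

+23.7%

Total contribution margin = 183,470 × £104.77 = £19,222,151.90.
EBIT = £19,222,151.90 − £9,101,100 = £10,121,051.90.
After interest of £1,374,500.00, pre-tax earnings = £8,746,551.90.
DCL = total CM / (EBIT − I) = £19,222,151.90 / £8,746,551.90 = 2.1977.
%ΔEPS = DCL × %ΔSales = 2.1977 × +10.8% = +23.7%.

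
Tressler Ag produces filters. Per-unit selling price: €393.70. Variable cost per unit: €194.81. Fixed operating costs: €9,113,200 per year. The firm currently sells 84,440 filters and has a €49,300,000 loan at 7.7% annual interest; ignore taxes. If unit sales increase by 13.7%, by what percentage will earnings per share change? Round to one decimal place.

+59.2%

Total contribution margin = 84,440 × €198.89 = €16,794,271.60.
Subtracting fixed costs: EBIT = €16,794,271.60 − €9,113,200 = €7,681,071.60.
After interest of €3,796,100.00, pre-tax earnings = €3,884,971.60.
Degree of combined leverage = contribution ÷ (EBIT − I) = €16,794,271.60 ÷ €3,884,971.60 = 4.3229.
%ΔEPS = DCL × %ΔSales = 4.3229 × +13.7% = +59.2%.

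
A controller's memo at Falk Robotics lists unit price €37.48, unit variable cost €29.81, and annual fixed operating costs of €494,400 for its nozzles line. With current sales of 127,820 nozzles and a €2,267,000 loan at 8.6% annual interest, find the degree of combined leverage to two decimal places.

Contribution at this volume is 127,820 × €7.67 = €980,379.40.
EBIT = €980,379.40 − €494,400 = €485,979.40. Interest = €194,962.00.
DOL = €980,379.40 ÷ €485,979.40 = 2.0173; DFL = €485,979.40 ÷ €291,017.40 = 1.6699.
DCL = DOL × DFL = 2.0173 × 1.6699 = 3.3687.

3.37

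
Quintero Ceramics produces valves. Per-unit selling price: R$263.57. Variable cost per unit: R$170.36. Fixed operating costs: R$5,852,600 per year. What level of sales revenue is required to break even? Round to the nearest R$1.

R$16,549,402

Contribution margin per unit = R$263.57 − R$170.36 = R$93.21, a CM ratio of R$93.21 ÷ R$263.57 = 0.3536.
Break-even sales = FC ÷ CM ratio = R$5,852,600 × R$263.57 / R$93.21 = R$16,549,402.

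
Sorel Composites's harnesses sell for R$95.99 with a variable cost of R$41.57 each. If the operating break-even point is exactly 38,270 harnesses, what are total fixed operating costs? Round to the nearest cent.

Unit CM = price − variable cost = R$95.99 − R$41.57 = R$54.42.
Since BE = FC / CM, FC = 38,270 × R$54.42 = R$2,082,653.40.

R$2,082,653.40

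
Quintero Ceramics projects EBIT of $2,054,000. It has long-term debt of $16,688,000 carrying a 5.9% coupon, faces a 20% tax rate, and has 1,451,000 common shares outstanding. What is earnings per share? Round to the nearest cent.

Interest = $984,592.00, so EBT = $2,054,000 − $984,592.00 = $1,069,408.00.
After tax at 20%: net income = $1,069,408.00 × 0.80 = $855,526.40.
Per share: $855,526.40 / 1,451,000 shares = $0.59.

$0.59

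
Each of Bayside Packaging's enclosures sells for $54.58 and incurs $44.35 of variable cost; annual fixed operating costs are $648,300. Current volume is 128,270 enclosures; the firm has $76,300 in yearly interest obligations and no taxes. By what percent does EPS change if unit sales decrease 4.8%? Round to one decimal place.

-10.7%

Total contribution margin = 128,270 × $10.23 = $1,312,202.10.
Subtracting fixed costs: EBIT = $1,312,202.10 − $648,300 = $663,902.10.
After interest of $76,300.00, pre-tax earnings = $587,602.10.
Degree of combined leverage = contribution ÷ (EBIT − I) = $1,312,202.10 ÷ $587,602.10 = 2.2331.
%ΔEPS = DCL × %ΔSales = 2.2331 × -4.8% = -10.7%.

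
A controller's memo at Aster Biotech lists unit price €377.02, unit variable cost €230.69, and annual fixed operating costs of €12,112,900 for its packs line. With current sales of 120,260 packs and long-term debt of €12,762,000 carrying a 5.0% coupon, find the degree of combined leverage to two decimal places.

3.63

At 120,260 units, contribution = 120,260 × €146.33 = €17,597,645.80.
Subtracting fixed costs: EBIT = €17,597,645.80 − €12,112,900 = €5,484,745.80. Interest = €638,100.00.
DOL = €17,597,645.80 ÷ €5,484,745.80 = 3.2085; DFL = €5,484,745.80 ÷ €4,846,645.80 = 1.1317.
DCL = DOL × DFL = 3.2085 × 1.1317 = 3.6311.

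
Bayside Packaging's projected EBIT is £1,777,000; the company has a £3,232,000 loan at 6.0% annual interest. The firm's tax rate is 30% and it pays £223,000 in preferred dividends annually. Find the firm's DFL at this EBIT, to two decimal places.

1.41

Interest = £193,920.00.
Preferred dividends grossed up pre-tax: £223,000 / (1 − 0.30) = £318,571.43.
DFL = EBIT ÷ [EBIT − I − D_p/(1−t)] = £1,777,000 ÷ [£1,777,000 − £193,920.00 − £318,571.43] = £1,777,000 ÷ £1,264,508.57 = 1.4053.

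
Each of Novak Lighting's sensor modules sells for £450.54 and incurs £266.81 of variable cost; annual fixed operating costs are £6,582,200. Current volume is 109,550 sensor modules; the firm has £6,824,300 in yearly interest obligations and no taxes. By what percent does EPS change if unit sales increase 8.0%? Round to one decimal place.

+24.0%

At 109,550 units, contribution = 109,550 × £183.73 = £20,127,621.50.
Operating income = contribution − fixed costs = £20,127,621.50 − £6,582,200 = £13,545,421.50.
After interest of £6,824,300.00, pre-tax earnings = £6,721,121.50.
DCL = total CM / (EBIT − I) = £20,127,621.50 / £6,721,121.50 = 2.9947.
EPS therefore changes by 2.9947 × (+8.0%) = +24.0%.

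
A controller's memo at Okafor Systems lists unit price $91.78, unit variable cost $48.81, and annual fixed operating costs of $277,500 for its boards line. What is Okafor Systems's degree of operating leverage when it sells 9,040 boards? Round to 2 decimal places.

At 9,040 units, contribution = 9,040 × $42.97 = $388,448.80.
Subtracting fixed costs: EBIT = $388,448.80 − $277,500 = $110,948.80.
Degree of operating leverage = $388,448.80 / $110,948.80 = 3.5012.

3.50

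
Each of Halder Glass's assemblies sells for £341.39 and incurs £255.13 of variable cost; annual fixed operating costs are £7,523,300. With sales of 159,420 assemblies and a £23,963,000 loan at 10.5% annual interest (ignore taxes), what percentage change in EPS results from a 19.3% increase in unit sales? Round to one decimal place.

+71.5%

Contribution at this volume is 159,420 × £86.26 = £13,751,569.20.
EBIT = £13,751,569.20 − £7,523,300 = £6,228,269.20.
After interest of £2,516,115.00, pre-tax earnings = £3,712,154.20.
Degree of combined leverage = contribution ÷ (EBIT − I) = £13,751,569.20 ÷ £3,712,154.20 = 3.7045.
EPS therefore changes by 3.7045 × (+19.3%) = +71.5%.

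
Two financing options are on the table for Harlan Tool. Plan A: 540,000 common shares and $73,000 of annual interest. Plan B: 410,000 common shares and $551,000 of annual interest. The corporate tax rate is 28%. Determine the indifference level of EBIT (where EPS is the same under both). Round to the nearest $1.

$2,058,538

At indifference, (EBIT − 73,000)(1 − t)/540,000 = (EBIT − 551,000)(1 − t)/410,000.
Cancelling (1 − t) and cross-multiplying: 410,000·(EBIT − 73,000) = 540,000·(EBIT − 551,000).
EBIT × (540,000 − 410,000) = 551,000 × 540,000 − 73,000 × 410,000 = 267,610,000,000, so EBIT = 267,610,000,000 ÷ 130,000 = 2,058,538.46.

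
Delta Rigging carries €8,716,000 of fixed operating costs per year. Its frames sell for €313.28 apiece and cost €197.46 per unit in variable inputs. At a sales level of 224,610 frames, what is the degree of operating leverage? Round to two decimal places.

1.50

Total contribution margin = 224,610 × €115.82 = €26,014,330.20.
Operating income = contribution − fixed costs = €26,014,330.20 − €8,716,000 = €17,298,330.20.
So DOL = total CM / EBIT = €26,014,330.20 / €17,298,330.20 = 1.5039.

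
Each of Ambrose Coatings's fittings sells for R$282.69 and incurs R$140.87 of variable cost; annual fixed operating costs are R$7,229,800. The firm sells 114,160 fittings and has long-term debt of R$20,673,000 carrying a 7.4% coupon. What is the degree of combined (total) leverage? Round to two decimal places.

2.18

At 114,160 units, contribution = 114,160 × R$141.82 = R$16,190,171.20.
EBIT = R$16,190,171.20 − R$7,229,800 = R$8,960,371.20. Interest = R$1,529,802.00.
DOL = R$16,190,171.20 ÷ R$8,960,371.20 = 1.8069; DFL = R$8,960,371.20 ÷ R$7,430,569.20 = 1.2059.
Combined leverage = 1.8069 × 1.2059 = 2.1789.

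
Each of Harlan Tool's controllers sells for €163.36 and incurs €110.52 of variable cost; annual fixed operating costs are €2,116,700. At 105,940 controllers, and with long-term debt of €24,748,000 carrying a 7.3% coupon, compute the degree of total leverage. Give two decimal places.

Total contribution margin = 105,940 × €52.84 = €5,597,869.60.
Operating income = contribution − fixed costs = €5,597,869.60 − €2,116,700 = €3,481,169.60. Interest = €1,806,604.00, so EBIT − I = €1,674,565.60.
DCL = contribution ÷ (EBIT − I) = €5,597,869.60 ÷ €1,674,565.60 = 3.3429.

3.34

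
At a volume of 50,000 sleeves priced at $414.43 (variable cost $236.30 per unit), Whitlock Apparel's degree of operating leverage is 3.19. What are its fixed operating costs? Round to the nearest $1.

Contribution at this volume is 50,000 × $178.13 = $8,906,500.00.
Since DOL = CM ÷ EBIT, EBIT = $8,906,500.00 ÷ 3.19 = $2,792,006.27.
Fixed costs = CM − EBIT = $8,906,500.00 − $2,792,006.27 = $6,114,494.

$6,114,494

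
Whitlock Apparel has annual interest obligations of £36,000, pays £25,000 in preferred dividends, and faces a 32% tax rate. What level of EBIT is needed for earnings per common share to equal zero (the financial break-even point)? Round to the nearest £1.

£72,765

Grossing the preferred dividend up to pre-tax terms: £25,000 / (1 − 0.32) = £36,764.71.
Financial break-even EBIT = interest + D_p ÷ (1 − t) = £36,000 + £36,764.71 = £72,764.71.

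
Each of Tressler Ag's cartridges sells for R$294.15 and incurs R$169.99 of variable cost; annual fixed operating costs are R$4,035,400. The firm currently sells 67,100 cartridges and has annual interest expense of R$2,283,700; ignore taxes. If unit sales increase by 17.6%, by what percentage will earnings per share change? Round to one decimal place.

Contribution at this volume is 67,100 × R$124.16 = R$8,331,136.00.
Operating income = contribution − fixed costs = R$8,331,136.00 − R$4,035,400 = R$4,295,736.00.
After interest of R$2,283,700.00, pre-tax earnings = R$2,012,036.00.
DCL = total CM / (EBIT − I) = R$8,331,136.00 / R$2,012,036.00 = 4.1406.
EPS therefore changes by 4.1406 × (+17.6%) = +72.9%.

+72.9%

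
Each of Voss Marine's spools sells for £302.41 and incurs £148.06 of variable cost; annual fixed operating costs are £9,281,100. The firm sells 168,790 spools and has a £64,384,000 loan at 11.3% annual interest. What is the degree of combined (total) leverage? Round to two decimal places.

Total contribution margin = 168,790 × £154.35 = £26,052,736.50.
Operating income = contribution − fixed costs = £26,052,736.50 − £9,281,100 = £16,771,636.50. Interest = £7,275,392.00, so EBIT − I = £9,496,244.50.
DCL = contribution ÷ (EBIT − I) = £26,052,736.50 ÷ £9,496,244.50 = 2.7435.

2.74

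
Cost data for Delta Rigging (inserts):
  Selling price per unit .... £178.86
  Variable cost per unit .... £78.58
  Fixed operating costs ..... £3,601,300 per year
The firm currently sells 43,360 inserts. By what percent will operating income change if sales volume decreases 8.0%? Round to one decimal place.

-46.6%

Total contribution margin = 43,360 × £100.28 = £4,348,140.80.
Subtracting fixed costs: EBIT = £4,348,140.80 − £3,601,300 = £746,840.80.
So DOL = total CM / EBIT = £4,348,140.80 / £746,840.80 = 5.8220.
So EBIT moves 5.8220 × (-8.0%) = -46.6%.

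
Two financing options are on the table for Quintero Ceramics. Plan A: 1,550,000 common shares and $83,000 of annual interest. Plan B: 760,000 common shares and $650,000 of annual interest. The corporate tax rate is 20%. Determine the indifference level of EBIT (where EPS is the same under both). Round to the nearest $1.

Set EPS_A = EPS_B: (EBIT − $83,000)(1 − 0.20) ÷ 1,550,000 = (EBIT − $650,000)(1 − 0.20) ÷ 760,000.
The (1 − t) factor cancels: (EBIT − 83,000) × 760,000 = (EBIT − 650,000) × 1,550,000.
Solving, EBIT = (650,000·1,550,000 − 83,000·760,000) / (1,550,000 − 760,000) = 944,420,000,000 / 790,000 = 1,195,468.35.

$1,195,468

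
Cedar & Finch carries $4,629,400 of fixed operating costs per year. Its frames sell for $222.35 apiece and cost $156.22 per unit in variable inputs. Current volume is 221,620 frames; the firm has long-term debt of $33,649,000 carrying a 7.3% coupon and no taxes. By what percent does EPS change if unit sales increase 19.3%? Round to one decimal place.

+37.4%

Contribution at this volume is 221,620 × $66.13 = $14,655,730.60.
EBIT = $14,655,730.60 − $4,629,400 = $10,026,330.60.
Interest = $2,456,377.00, so EBIT − I = $7,569,953.60.
DCL = total CM / (EBIT − I) = $14,655,730.60 / $7,569,953.60 = 1.9360.
%ΔEPS = DCL × %ΔSales = 1.9360 × +19.3% = +37.4%.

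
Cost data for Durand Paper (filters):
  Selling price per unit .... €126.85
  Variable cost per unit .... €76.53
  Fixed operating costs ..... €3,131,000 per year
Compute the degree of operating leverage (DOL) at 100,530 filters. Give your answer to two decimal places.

2.62

Contribution at this volume is 100,530 × €50.32 = €5,058,669.60.
EBIT = €5,058,669.60 − €3,131,000 = €1,927,669.60.
DOL = contribution ÷ EBIT = €5,058,669.60 ÷ €1,927,669.60 = 2.6242.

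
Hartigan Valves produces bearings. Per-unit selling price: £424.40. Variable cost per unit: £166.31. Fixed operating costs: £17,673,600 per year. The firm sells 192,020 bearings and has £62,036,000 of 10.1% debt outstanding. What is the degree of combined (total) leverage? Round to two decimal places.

Total contribution margin = 192,020 × £258.09 = £49,558,441.80.
EBIT = £49,558,441.80 − £17,673,600 = £31,884,841.80. Interest = £6,265,636.00.
DOL = £49,558,441.80 ÷ £31,884,841.80 = 1.5543; DFL = £31,884,841.80 ÷ £25,619,205.80 = 1.2446.
DCL = DOL × DFL = 1.5543 × 1.2446 = 1.9345.

1.93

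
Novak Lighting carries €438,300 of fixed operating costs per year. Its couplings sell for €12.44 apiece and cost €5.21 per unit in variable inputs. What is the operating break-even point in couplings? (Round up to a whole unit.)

60,623 couplings

Unit CM = price − variable cost = €12.44 − €5.21 = €7.23.
Break-even Q = €438,300 / €7.23 = 60,622.41 → 60,623 couplings.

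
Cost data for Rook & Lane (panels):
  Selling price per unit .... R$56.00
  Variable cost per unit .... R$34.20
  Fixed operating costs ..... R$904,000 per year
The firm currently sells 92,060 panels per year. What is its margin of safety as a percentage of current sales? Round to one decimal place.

Contribution margin per unit = R$56.00 − R$34.20 = R$21.80. Break-even units = R$904,000 ÷ R$21.80 = 41,467.89; break-even revenue = 41,467.89 × R$56.00 = R$2,322,201.83.
Actual sales revenue = 92,060 × R$56.00 = R$5,155,360.00.
Margin of safety = (R$5,155,360.00 − R$2,322,201.83) ÷ R$5,155,360.00 = 55.0%.

55.0%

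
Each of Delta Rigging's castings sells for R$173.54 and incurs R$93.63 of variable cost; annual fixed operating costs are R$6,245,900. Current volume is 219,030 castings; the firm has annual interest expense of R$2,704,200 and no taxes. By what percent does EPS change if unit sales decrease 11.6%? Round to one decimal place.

-23.7%

Total contribution margin = 219,030 × R$79.91 = R$17,502,687.30.
EBIT = R$17,502,687.30 − R$6,245,900 = R$11,256,787.30.
After interest of R$2,704,200.00, pre-tax earnings = R$8,552,587.30.
Degree of combined leverage = contribution ÷ (EBIT − I) = R$17,502,687.30 ÷ R$8,552,587.30 = 2.0465.
EPS therefore changes by 2.0465 × (-11.6%) = -23.7%.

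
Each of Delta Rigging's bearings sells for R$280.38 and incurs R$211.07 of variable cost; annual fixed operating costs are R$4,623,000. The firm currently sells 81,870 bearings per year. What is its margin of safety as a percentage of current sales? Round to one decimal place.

Contribution margin per unit = R$280.38 − R$211.07 = R$69.31. Break-even units = R$4,623,000 ÷ R$69.31 = 66,700.33; break-even revenue = 66,700.33 × R$280.38 = R$18,701,439.04.
Actual sales revenue = 81,870 × R$280.38 = R$22,954,710.60.
Margin of safety = (R$22,954,710.60 − R$18,701,439.04) ÷ R$22,954,710.60 = 18.5%.

18.5%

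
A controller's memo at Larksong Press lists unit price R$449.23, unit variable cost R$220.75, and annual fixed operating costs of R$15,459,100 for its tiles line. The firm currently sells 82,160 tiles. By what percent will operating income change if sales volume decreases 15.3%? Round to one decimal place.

Total contribution margin = 82,160 × R$228.48 = R$18,771,916.80.
Operating income = contribution − fixed costs = R$18,771,916.80 − R$15,459,100 = R$3,312,816.80.
So DOL = total CM / EBIT = R$18,771,916.80 / R$3,312,816.80 = 5.6665.
Operating income changes by 5.6665 × -15.3% = -86.7%.

-86.7%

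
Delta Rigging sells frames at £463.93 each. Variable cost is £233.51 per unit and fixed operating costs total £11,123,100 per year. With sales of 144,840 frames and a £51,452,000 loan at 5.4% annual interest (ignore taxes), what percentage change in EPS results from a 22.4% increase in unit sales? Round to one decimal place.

+38.4%

Total contribution margin = 144,840 × £230.42 = £33,374,032.80.
Operating income = contribution − fixed costs = £33,374,032.80 − £11,123,100 = £22,250,932.80.
Interest = £2,778,408.00, so EBIT − I = £19,472,524.80.
Degree of combined leverage = contribution ÷ (EBIT − I) = £33,374,032.80 ÷ £19,472,524.80 = 1.7139.
%ΔEPS = DCL × %ΔSales = 1.7139 × +22.4% = +38.4%.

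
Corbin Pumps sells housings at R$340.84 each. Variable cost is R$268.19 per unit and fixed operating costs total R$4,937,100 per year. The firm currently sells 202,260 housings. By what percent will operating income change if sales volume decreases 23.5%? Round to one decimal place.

Total contribution margin = 202,260 × R$72.65 = R$14,694,189.00.
Operating income = contribution − fixed costs = R$14,694,189.00 − R$4,937,100 = R$9,757,089.00.
So DOL = total CM / EBIT = R$14,694,189.00 / R$9,757,089.00 = 1.5060.
So EBIT moves 1.5060 × (-23.5%) = -35.4%.

-35.4%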